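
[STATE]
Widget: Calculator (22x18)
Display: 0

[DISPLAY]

                     0
┌───┬───┬───┬───┐     
│ 7 │ 8 │ 9 │ ÷ │     
├───┼───┼───┼───┤     
│ 4 │ 5 │ 6 │ × │     
├───┼───┼───┼───┤     
│ 1 │ 2 │ 3 │ - │     
├───┼───┼───┼───┤     
│ 0 │ . │ = │ + │     
├───┼───┼───┼───┤     
│ C │ MC│ MR│ M+│     
└───┴───┴───┴───┘     
                      
                      
                      
                      
                      
                      


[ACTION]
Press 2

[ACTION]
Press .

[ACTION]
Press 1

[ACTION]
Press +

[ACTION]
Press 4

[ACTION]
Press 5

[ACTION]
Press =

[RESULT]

                  47.1
┌───┬───┬───┬───┐     
│ 7 │ 8 │ 9 │ ÷ │     
├───┼───┼───┼───┤     
│ 4 │ 5 │ 6 │ × │     
├───┼───┼───┼───┤     
│ 1 │ 2 │ 3 │ - │     
├───┼───┼───┼───┤     
│ 0 │ . │ = │ + │     
├───┼───┼───┼───┤     
│ C │ MC│ MR│ M+│     
└───┴───┴───┴───┘     
                      
                      
                      
                      
                      
                      


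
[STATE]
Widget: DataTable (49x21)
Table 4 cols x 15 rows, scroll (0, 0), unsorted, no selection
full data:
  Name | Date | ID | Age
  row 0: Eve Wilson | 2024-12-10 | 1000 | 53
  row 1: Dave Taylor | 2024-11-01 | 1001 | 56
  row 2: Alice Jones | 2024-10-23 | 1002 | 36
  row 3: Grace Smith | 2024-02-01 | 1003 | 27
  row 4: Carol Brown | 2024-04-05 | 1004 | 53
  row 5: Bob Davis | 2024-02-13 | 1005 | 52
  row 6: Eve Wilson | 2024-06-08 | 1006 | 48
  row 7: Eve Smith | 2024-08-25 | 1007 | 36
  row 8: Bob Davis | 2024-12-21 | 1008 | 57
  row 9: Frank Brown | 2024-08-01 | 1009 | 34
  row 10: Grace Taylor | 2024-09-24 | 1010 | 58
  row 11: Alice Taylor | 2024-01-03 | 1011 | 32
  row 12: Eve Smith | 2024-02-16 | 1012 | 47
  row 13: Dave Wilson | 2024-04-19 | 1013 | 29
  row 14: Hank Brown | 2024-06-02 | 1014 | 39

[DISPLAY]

Name        │Date      │ID  │Age                 
────────────┼──────────┼────┼───                 
Eve Wilson  │2024-12-10│1000│53                  
Dave Taylor │2024-11-01│1001│56                  
Alice Jones │2024-10-23│1002│36                  
Grace Smith │2024-02-01│1003│27                  
Carol Brown │2024-04-05│1004│53                  
Bob Davis   │2024-02-13│1005│52                  
Eve Wilson  │2024-06-08│1006│48                  
Eve Smith   │2024-08-25│1007│36                  
Bob Davis   │2024-12-21│1008│57                  
Frank Brown │2024-08-01│1009│34                  
Grace Taylor│2024-09-24│1010│58                  
Alice Taylor│2024-01-03│1011│32                  
Eve Smith   │2024-02-16│1012│47                  
Dave Wilson │2024-04-19│1013│29                  
Hank Brown  │2024-06-02│1014│39                  
                                                 
                                                 
                                                 
                                                 


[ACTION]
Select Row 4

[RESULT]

Name        │Date      │ID  │Age                 
────────────┼──────────┼────┼───                 
Eve Wilson  │2024-12-10│1000│53                  
Dave Taylor │2024-11-01│1001│56                  
Alice Jones │2024-10-23│1002│36                  
Grace Smith │2024-02-01│1003│27                  
>arol Brown │2024-04-05│1004│53                  
Bob Davis   │2024-02-13│1005│52                  
Eve Wilson  │2024-06-08│1006│48                  
Eve Smith   │2024-08-25│1007│36                  
Bob Davis   │2024-12-21│1008│57                  
Frank Brown │2024-08-01│1009│34                  
Grace Taylor│2024-09-24│1010│58                  
Alice Taylor│2024-01-03│1011│32                  
Eve Smith   │2024-02-16│1012│47                  
Dave Wilson │2024-04-19│1013│29                  
Hank Brown  │2024-06-02│1014│39                  
                                                 
                                                 
                                                 
                                                 


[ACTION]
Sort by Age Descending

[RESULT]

Name        │Date      │ID  │Ag▼                 
────────────┼──────────┼────┼───                 
Grace Taylor│2024-09-24│1010│58                  
Bob Davis   │2024-12-21│1008│57                  
Dave Taylor │2024-11-01│1001│56                  
Eve Wilson  │2024-12-10│1000│53                  
>arol Brown │2024-04-05│1004│53                  
Bob Davis   │2024-02-13│1005│52                  
Eve Wilson  │2024-06-08│1006│48                  
Eve Smith   │2024-02-16│1012│47                  
Hank Brown  │2024-06-02│1014│39                  
Alice Jones │2024-10-23│1002│36                  
Eve Smith   │2024-08-25│1007│36                  
Frank Brown │2024-08-01│1009│34                  
Alice Taylor│2024-01-03│1011│32                  
Dave Wilson │2024-04-19│1013│29                  
Grace Smith │2024-02-01│1003│27                  
                                                 
                                                 
                                                 
                                                 


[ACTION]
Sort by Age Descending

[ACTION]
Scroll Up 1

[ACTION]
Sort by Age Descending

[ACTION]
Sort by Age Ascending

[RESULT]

Name        │Date      │ID  │Ag▲                 
────────────┼──────────┼────┼───                 
Grace Smith │2024-02-01│1003│27                  
Dave Wilson │2024-04-19│1013│29                  
Alice Taylor│2024-01-03│1011│32                  
Frank Brown │2024-08-01│1009│34                  
>lice Jones │2024-10-23│1002│36                  
Eve Smith   │2024-08-25│1007│36                  
Hank Brown  │2024-06-02│1014│39                  
Eve Smith   │2024-02-16│1012│47                  
Eve Wilson  │2024-06-08│1006│48                  
Bob Davis   │2024-02-13│1005│52                  
Eve Wilson  │2024-12-10│1000│53                  
Carol Brown │2024-04-05│1004│53                  
Dave Taylor │2024-11-01│1001│56                  
Bob Davis   │2024-12-21│1008│57                  
Grace Taylor│2024-09-24│1010│58                  
                                                 
                                                 
                                                 
                                                 


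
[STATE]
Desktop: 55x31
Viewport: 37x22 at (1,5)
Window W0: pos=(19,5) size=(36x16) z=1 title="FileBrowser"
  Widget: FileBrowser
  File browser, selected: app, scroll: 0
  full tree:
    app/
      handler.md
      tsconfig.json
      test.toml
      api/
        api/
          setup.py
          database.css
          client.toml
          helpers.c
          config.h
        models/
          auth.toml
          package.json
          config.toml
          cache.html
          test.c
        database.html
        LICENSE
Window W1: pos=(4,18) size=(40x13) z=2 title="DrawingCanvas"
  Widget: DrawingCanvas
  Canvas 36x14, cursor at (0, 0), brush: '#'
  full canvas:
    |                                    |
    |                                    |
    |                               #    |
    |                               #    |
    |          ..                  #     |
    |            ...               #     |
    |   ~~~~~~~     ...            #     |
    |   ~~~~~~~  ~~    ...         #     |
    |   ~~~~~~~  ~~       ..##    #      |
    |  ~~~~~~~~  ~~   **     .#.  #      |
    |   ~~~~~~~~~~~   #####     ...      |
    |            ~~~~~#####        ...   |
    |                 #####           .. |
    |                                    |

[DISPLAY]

                  ┏━━━━━━━━━━━━━━━━━━
                  ┃ FileBrowser      
                  ┠──────────────────
                  ┃> [-] app/        
                  ┃    handler.md    
                  ┃    tsconfig.json 
                  ┃    test.toml     
                  ┃    [+] api/      
                  ┃                  
                  ┃                  
                  ┃                  
                  ┃                  
                  ┃                  
   ┏━━━━━━━━━━━━━━━━━━━━━━━━━━━━━━━━━
   ┃ DrawingCanvas                   
   ┠─────────────────────────────────
   ┃+                                
   ┃                                 
   ┃                               # 
   ┃                               # 
   ┃          ..                  #  
   ┃            ...               #  


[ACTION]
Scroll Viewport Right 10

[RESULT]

        ┏━━━━━━━━━━━━━━━━━━━━━━━━━━━━
        ┃ FileBrowser                
        ┠────────────────────────────
        ┃> [-] app/                  
        ┃    handler.md              
        ┃    tsconfig.json           
        ┃    test.toml               
        ┃    [+] api/                
        ┃                            
        ┃                            
        ┃                            
        ┃                            
        ┃                            
━━━━━━━━━━━━━━━━━━━━━━━━━━━━━━━━┓    
ngCanvas                        ┃    
────────────────────────────────┨━━━━
                                ┃    
                                ┃    
                         #      ┃    
                         #      ┃    
    ..                  #       ┃    
      ...               #       ┃    


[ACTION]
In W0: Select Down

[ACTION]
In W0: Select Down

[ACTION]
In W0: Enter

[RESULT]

        ┏━━━━━━━━━━━━━━━━━━━━━━━━━━━━
        ┃ FileBrowser                
        ┠────────────────────────────
        ┃  [-] app/                  
        ┃    handler.md              
        ┃  > tsconfig.json           
        ┃    test.toml               
        ┃    [+] api/                
        ┃                            
        ┃                            
        ┃                            
        ┃                            
        ┃                            
━━━━━━━━━━━━━━━━━━━━━━━━━━━━━━━━┓    
ngCanvas                        ┃    
────────────────────────────────┨━━━━
                                ┃    
                                ┃    
                         #      ┃    
                         #      ┃    
    ..                  #       ┃    
      ...               #       ┃    


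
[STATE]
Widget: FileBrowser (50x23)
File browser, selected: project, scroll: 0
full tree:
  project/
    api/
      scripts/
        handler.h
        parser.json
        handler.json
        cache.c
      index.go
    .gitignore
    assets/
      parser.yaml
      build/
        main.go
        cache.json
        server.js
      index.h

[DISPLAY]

> [-] project/                                    
    [+] api/                                      
    .gitignore                                    
    [+] assets/                                   
                                                  
                                                  
                                                  
                                                  
                                                  
                                                  
                                                  
                                                  
                                                  
                                                  
                                                  
                                                  
                                                  
                                                  
                                                  
                                                  
                                                  
                                                  
                                                  


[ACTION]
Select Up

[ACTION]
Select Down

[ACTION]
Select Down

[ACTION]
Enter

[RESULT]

  [-] project/                                    
    [+] api/                                      
  > .gitignore                                    
    [+] assets/                                   
                                                  
                                                  
                                                  
                                                  
                                                  
                                                  
                                                  
                                                  
                                                  
                                                  
                                                  
                                                  
                                                  
                                                  
                                                  
                                                  
                                                  
                                                  
                                                  


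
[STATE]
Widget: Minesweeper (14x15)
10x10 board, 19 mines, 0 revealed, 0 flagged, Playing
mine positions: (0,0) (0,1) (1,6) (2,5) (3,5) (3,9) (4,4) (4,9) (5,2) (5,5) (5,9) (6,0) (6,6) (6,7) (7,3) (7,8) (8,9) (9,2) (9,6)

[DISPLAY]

■■■■■■■■■■    
■■■■■■■■■■    
■■■■■■■■■■    
■■■■■■■■■■    
■■■■■■■■■■    
■■■■■■■■■■    
■■■■■■■■■■    
■■■■■■■■■■    
■■■■■■■■■■    
■■■■■■■■■■    
              
              
              
              
              


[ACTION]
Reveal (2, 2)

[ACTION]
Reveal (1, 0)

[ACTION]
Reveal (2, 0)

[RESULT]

■■1  1■■■■    
221 12■■■■    
    2■■■■■    
   13■■■■■    
 112■■■■■■    
12■■■■■■■■    
■■■■■■■■■■    
■■■■■■■■■■    
■■■■■■■■■■    
■■■■■■■■■■    
              
              
              
              
              


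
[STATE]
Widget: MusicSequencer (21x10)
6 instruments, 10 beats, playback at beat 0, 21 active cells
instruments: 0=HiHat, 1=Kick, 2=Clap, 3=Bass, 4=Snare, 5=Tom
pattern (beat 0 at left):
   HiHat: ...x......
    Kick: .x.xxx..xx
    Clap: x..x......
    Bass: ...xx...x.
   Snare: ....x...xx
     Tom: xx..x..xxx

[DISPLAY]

      ▼123456789     
 HiHat···█······     
  Kick·█·███··██     
  Clap█··█······     
  Bass···██···█·     
 Snare····█···██     
   Tom██··█··███     
                     
                     
                     


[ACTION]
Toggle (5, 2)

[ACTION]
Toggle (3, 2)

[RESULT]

      ▼123456789     
 HiHat···█······     
  Kick·█·███··██     
  Clap█··█······     
  Bass··███···█·     
 Snare····█···██     
   Tom███·█··███     
                     
                     
                     


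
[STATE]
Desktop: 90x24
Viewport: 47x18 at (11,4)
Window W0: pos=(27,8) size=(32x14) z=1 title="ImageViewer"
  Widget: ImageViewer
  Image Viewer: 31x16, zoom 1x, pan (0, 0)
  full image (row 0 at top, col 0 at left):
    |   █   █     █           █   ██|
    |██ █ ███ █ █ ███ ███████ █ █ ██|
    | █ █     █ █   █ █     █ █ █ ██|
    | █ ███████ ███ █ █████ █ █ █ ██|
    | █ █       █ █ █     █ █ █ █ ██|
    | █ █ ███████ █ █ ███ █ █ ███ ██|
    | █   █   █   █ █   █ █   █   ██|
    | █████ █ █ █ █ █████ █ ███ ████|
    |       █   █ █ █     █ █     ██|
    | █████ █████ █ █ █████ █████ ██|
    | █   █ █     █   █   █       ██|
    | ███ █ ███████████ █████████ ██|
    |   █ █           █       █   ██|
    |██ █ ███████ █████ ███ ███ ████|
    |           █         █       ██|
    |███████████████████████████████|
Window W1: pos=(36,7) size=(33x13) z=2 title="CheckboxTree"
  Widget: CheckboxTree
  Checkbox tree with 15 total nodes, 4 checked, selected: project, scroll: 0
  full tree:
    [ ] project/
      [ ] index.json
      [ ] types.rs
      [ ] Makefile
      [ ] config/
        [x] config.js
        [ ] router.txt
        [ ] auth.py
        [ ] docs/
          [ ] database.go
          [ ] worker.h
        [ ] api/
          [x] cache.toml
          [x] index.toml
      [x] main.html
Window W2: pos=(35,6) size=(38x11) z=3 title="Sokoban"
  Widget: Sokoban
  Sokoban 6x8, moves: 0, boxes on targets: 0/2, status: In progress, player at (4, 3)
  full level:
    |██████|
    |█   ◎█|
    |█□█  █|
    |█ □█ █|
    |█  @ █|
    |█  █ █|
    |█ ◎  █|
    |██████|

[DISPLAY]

                                               
                                               
                        ┏━━━━━━━━━━━━━━━━━━━━━━
                        ┃ Sokoban              
                ┏━━━━━━━┠──────────────────────
                ┃ ImageV┃██████                
                ┠───────┃█   ◎█                
                ┃   █   ┃█□█  █                
                ┃██ █ ██┃█ □█ █                
                ┃ █ █   ┃█  @ █                
                ┃ █ ████┃█  █ █                
                ┃ █ █   ┃█ ◎  █                
                ┃ █ █ ██┗━━━━━━━━━━━━━━━━━━━━━━
                ┃ █   █  ┃     [ ] auth.py     
                ┃ █████ █┃     [ ] docs/       
                ┃       █┗━━━━━━━━━━━━━━━━━━━━━
                ┃ █████ █████ █ █ █████ █████ █
                ┗━━━━━━━━━━━━━━━━━━━━━━━━━━━━━━


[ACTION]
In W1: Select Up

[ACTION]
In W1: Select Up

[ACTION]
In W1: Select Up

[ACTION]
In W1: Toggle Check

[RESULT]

                                               
                                               
                        ┏━━━━━━━━━━━━━━━━━━━━━━
                        ┃ Sokoban              
                ┏━━━━━━━┠──────────────────────
                ┃ ImageV┃██████                
                ┠───────┃█   ◎█                
                ┃   █   ┃█□█  █                
                ┃██ █ ██┃█ □█ █                
                ┃ █ █   ┃█  @ █                
                ┃ █ ████┃█  █ █                
                ┃ █ █   ┃█ ◎  █                
                ┃ █ █ ██┗━━━━━━━━━━━━━━━━━━━━━━
                ┃ █   █  ┃     [x] auth.py     
                ┃ █████ █┃     [x] docs/       
                ┃       █┗━━━━━━━━━━━━━━━━━━━━━
                ┃ █████ █████ █ █ █████ █████ █
                ┗━━━━━━━━━━━━━━━━━━━━━━━━━━━━━━


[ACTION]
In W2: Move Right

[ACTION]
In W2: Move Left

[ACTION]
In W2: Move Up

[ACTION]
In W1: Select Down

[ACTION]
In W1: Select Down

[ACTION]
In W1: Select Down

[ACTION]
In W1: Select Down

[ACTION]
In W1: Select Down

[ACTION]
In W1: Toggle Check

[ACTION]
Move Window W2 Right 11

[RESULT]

                                               
                                               
                                   ┏━━━━━━━━━━━
                         ┏━━━━━━━━━┃ Sokoban   
                ┏━━━━━━━━┃ Checkbox┠───────────
                ┃ ImageVi┠─────────┃██████     
                ┠────────┃ [-] proj┃█   ◎█     
                ┃   █   █┃   [x] in┃█□█  █     
                ┃██ █ ███┃   [x] ty┃█ □█ █     
                ┃ █ █    ┃   [x] Ma┃█  @ █     
                ┃ █ █████┃   [-] co┃█  █ █     
                ┃ █ █    ┃>    [ ] ┃█ ◎  █     
                ┃ █ █ ███┃     [x] ┗━━━━━━━━━━━
                ┃ █   █  ┃     [x] auth.py     
                ┃ █████ █┃     [x] docs/       
                ┃       █┗━━━━━━━━━━━━━━━━━━━━━
                ┃ █████ █████ █ █ █████ █████ █
                ┗━━━━━━━━━━━━━━━━━━━━━━━━━━━━━━


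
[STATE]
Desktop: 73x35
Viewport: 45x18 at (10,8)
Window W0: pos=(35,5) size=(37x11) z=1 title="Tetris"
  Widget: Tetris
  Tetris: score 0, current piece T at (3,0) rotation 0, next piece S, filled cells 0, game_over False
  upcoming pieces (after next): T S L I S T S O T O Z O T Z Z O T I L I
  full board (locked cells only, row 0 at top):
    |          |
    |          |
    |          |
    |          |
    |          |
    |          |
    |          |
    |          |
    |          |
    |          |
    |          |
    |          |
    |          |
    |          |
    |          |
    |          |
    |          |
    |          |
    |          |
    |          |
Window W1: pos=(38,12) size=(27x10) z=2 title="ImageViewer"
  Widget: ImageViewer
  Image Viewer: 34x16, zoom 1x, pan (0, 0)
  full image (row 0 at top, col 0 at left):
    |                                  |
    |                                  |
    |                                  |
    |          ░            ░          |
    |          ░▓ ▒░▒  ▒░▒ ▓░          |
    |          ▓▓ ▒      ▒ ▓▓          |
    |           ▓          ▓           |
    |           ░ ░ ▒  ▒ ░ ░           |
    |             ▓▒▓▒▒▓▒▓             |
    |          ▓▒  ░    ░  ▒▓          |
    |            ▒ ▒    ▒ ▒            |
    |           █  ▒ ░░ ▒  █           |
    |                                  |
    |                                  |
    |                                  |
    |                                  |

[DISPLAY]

                         ┃          │Next:   
                         ┃          │ ░░     
                         ┃          │░░      
                         ┃          │        
                         ┃  ┏━━━━━━━━━━━━━━━━
                         ┃  ┃ ImageViewer    
                         ┃  ┠────────────────
                         ┗━━┃                
                            ┃                
                            ┃                
                            ┃          ░     
                            ┃          ░▓ ▒░▒
                            ┃          ▓▓ ▒  
                            ┗━━━━━━━━━━━━━━━━
                                             
                                             
                                             
                                             


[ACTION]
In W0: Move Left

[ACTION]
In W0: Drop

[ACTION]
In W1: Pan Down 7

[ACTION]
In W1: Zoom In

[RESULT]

                         ┃          │Next:   
                         ┃          │ ░░     
                         ┃          │░░      
                         ┃          │        
                         ┃  ┏━━━━━━━━━━━━━━━━
                         ┃  ┃ ImageViewer    
                         ┃  ┠────────────────
                         ┗━━┃                
                            ┃                
                            ┃                
                            ┃                
                            ┃                
                            ┃                
                            ┗━━━━━━━━━━━━━━━━
                                             
                                             
                                             
                                             


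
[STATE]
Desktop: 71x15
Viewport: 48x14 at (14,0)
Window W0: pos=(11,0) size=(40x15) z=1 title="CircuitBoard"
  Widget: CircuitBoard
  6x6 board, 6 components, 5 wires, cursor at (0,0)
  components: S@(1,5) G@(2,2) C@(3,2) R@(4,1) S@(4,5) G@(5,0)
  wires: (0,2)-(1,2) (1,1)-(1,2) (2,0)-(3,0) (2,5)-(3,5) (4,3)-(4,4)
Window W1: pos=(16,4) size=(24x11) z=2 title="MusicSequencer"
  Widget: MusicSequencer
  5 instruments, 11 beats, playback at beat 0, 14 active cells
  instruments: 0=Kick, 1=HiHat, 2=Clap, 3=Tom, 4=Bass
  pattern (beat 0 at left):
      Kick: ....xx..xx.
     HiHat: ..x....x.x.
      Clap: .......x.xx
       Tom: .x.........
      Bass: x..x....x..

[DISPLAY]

━━━━━━━━━━━━━━━━━━━━━━━━━━━━━━━━━━━━┓           
ircuitBoard                         ┃           
────────────────────────────────────┨           
 0 1 2 3 4 5                        ┃           
 [┏━━━━━━━━━━━━━━━━━━━━━━┓          ┃           
  ┃ MusicSequencer       ┃          ┃           
  ┠──────────────────────┨          ┃           
  ┃      ▼1234567890     ┃          ┃           
  ┃  Kick····██··██·     ┃          ┃           
  ┃ HiHat··█····█·█·     ┃          ┃           
  ┃  Clap·······█·██     ┃          ┃           
  ┃   Tom·█·········     ┃          ┃           
  ┃  Bass█··█····█··     ┃          ┃           
  ┃                      ┃          ┃           


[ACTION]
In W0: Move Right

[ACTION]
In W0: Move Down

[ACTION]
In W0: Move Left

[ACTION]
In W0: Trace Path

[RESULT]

━━━━━━━━━━━━━━━━━━━━━━━━━━━━━━━━━━━━┓           
ircuitBoard                         ┃           
────────────────────────────────────┨           
 0 1 2 3 4 5                        ┃           
  ┏━━━━━━━━━━━━━━━━━━━━━━┓          ┃           
  ┃ MusicSequencer       ┃          ┃           
 [┠──────────────────────┨          ┃           
  ┃      ▼1234567890     ┃          ┃           
  ┃  Kick····██··██·     ┃          ┃           
  ┃ HiHat··█····█·█·     ┃          ┃           
  ┃  Clap·······█·██     ┃          ┃           
  ┃   Tom·█·········     ┃          ┃           
  ┃  Bass█··█····█··     ┃          ┃           
  ┃                      ┃          ┃           


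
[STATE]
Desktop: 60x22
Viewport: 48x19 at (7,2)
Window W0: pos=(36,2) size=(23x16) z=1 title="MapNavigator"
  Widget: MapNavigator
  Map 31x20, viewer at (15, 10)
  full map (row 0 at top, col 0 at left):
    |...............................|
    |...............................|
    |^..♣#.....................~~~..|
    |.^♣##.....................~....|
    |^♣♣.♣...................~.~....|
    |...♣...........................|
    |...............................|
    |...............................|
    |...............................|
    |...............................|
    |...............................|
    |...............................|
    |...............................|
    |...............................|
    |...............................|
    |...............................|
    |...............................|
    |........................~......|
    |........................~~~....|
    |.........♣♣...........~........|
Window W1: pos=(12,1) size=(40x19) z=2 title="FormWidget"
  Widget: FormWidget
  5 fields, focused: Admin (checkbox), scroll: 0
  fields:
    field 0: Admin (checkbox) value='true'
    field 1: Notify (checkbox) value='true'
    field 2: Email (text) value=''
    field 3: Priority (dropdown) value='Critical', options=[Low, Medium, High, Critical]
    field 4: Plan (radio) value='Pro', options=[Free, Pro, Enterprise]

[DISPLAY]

     ┃ FormWidget                           ┃━━━
     ┠──────────────────────────────────────┨   
     ┃> Admin:      [x]                     ┃───
     ┃  Notify:     [x]                     ┃...
     ┃  Email:      [                      ]┃...
     ┃  Priority:   [Critical             ▼]┃...
     ┃  Plan:       ( ) Free  (●) Pro  ( ) E┃...
     ┃                                      ┃...
     ┃                                      ┃...
     ┃                                      ┃...
     ┃                                      ┃...
     ┃                                      ┃...
     ┃                                      ┃...
     ┃                                      ┃...
     ┃                                      ┃...
     ┃                                      ┃━━━
     ┃                                      ┃   
     ┗━━━━━━━━━━━━━━━━━━━━━━━━━━━━━━━━━━━━━━┛   
                                                


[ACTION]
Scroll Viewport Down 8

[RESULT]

     ┠──────────────────────────────────────┨   
     ┃> Admin:      [x]                     ┃───
     ┃  Notify:     [x]                     ┃...
     ┃  Email:      [                      ]┃...
     ┃  Priority:   [Critical             ▼]┃...
     ┃  Plan:       ( ) Free  (●) Pro  ( ) E┃...
     ┃                                      ┃...
     ┃                                      ┃...
     ┃                                      ┃...
     ┃                                      ┃...
     ┃                                      ┃...
     ┃                                      ┃...
     ┃                                      ┃...
     ┃                                      ┃...
     ┃                                      ┃━━━
     ┃                                      ┃   
     ┗━━━━━━━━━━━━━━━━━━━━━━━━━━━━━━━━━━━━━━┛   
                                                
                                                


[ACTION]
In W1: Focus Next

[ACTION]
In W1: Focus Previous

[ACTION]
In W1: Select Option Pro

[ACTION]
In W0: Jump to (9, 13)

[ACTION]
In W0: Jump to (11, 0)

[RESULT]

     ┠──────────────────────────────────────┨   
     ┃> Admin:      [x]                     ┃───
     ┃  Notify:     [x]                     ┃   
     ┃  Email:      [                      ]┃   
     ┃  Priority:   [Critical             ▼]┃   
     ┃  Plan:       ( ) Free  (●) Pro  ( ) E┃   
     ┃                                      ┃   
     ┃                                      ┃   
     ┃                                      ┃...
     ┃                                      ┃...
     ┃                                      ┃...
     ┃                                      ┃...
     ┃                                      ┃...
     ┃                                      ┃...
     ┃                                      ┃━━━
     ┃                                      ┃   
     ┗━━━━━━━━━━━━━━━━━━━━━━━━━━━━━━━━━━━━━━┛   
                                                
                                                


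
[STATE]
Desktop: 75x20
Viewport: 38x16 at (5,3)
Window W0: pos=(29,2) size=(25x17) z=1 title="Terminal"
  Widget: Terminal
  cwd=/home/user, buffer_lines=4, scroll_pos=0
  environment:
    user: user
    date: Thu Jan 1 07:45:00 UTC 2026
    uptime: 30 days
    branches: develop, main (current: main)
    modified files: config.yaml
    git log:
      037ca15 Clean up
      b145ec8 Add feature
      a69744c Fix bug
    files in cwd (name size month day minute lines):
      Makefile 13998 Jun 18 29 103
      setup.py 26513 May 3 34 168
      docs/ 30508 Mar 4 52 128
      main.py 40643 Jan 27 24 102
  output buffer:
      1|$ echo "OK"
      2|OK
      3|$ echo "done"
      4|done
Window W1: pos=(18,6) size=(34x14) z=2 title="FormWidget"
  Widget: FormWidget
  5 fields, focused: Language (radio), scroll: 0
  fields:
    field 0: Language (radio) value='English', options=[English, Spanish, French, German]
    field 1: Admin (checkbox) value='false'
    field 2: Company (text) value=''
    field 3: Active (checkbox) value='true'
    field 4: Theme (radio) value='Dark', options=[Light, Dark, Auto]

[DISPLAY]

                        ┃ Terminal    
                        ┠─────────────
                        ┃$ echo "OK"  
             ┏━━━━━━━━━━━━━━━━━━━━━━━━
             ┃ FormWidget             
             ┠────────────────────────
             ┃> Language:   (●) Englis
             ┃  Admin:      [ ]       
             ┃  Company:    [         
             ┃  Active:     [x]       
             ┃  Theme:      ( ) Light 
             ┃                        
             ┃                        
             ┃                        
             ┃                        
             ┃                        


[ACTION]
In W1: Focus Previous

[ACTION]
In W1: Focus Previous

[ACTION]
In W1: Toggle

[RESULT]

                        ┃ Terminal    
                        ┠─────────────
                        ┃$ echo "OK"  
             ┏━━━━━━━━━━━━━━━━━━━━━━━━
             ┃ FormWidget             
             ┠────────────────────────
             ┃  Language:   (●) Englis
             ┃  Admin:      [ ]       
             ┃  Company:    [         
             ┃> Active:     [ ]       
             ┃  Theme:      ( ) Light 
             ┃                        
             ┃                        
             ┃                        
             ┃                        
             ┃                        


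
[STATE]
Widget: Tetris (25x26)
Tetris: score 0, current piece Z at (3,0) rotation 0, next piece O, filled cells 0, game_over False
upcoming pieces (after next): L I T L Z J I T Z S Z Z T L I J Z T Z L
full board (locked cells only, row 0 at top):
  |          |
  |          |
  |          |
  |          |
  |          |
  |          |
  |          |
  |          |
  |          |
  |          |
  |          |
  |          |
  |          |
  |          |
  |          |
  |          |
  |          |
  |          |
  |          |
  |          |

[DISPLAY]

   ▓▓     │Next:         
    ▓▓    │▓▓            
          │▓▓            
          │              
          │              
          │              
          │Score:        
          │0             
          │              
          │              
          │              
          │              
          │              
          │              
          │              
          │              
          │              
          │              
          │              
          │              
          │              
          │              
          │              
          │              
          │              
          │              


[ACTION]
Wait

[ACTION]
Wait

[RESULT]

          │Next:         
          │▓▓            
   ▓▓     │▓▓            
    ▓▓    │              
          │              
          │              
          │Score:        
          │0             
          │              
          │              
          │              
          │              
          │              
          │              
          │              
          │              
          │              
          │              
          │              
          │              
          │              
          │              
          │              
          │              
          │              
          │              


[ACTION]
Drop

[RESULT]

          │Next:         
          │▓▓            
          │▓▓            
   ▓▓     │              
    ▓▓    │              
          │              
          │Score:        
          │0             
          │              
          │              
          │              
          │              
          │              
          │              
          │              
          │              
          │              
          │              
          │              
          │              
          │              
          │              
          │              
          │              
          │              
          │              


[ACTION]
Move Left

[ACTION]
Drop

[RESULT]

          │Next:         
          │▓▓            
          │▓▓            
          │              
  ▓▓      │              
   ▓▓     │              
          │Score:        
          │0             
          │              
          │              
          │              
          │              
          │              
          │              
          │              
          │              
          │              
          │              
          │              
          │              
          │              
          │              
          │              
          │              
          │              
          │              
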